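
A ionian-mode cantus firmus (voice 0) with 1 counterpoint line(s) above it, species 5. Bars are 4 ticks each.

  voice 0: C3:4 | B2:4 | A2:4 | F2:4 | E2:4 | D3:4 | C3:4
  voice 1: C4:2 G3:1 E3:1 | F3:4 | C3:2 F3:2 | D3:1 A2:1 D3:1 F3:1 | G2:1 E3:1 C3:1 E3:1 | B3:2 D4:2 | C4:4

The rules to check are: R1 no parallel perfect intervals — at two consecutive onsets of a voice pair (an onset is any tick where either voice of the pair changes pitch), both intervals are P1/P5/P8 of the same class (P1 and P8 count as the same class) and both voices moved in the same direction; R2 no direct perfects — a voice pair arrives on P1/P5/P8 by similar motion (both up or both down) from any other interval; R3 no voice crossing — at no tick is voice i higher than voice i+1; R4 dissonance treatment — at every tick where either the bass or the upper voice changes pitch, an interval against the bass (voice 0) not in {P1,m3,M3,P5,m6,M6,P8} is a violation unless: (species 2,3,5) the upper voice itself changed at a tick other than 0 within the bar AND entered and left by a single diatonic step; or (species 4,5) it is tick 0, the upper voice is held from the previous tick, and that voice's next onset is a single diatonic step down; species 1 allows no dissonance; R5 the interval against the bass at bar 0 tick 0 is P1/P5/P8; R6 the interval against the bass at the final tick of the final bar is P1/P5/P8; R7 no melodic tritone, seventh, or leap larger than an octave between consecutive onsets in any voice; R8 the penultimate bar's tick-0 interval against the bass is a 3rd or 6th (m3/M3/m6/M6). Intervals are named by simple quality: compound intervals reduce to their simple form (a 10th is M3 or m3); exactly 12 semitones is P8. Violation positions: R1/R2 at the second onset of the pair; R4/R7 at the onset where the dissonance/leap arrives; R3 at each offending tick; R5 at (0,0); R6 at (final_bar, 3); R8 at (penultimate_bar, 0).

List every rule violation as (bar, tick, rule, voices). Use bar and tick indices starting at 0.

(1, 0, R4, (0, 1))
(4, 0, R7, (1,))
(5, 0, R7, (0,))
(6, 0, R1, (0, 1))

bar 0: v0=C3 v1=C4 downbeat P8
bar 1: v0=B2 v1=F3 downbeat TT
bar 2: v0=A2 v1=C3 downbeat m3
bar 3: v0=F2 v1=D3 downbeat M6
bar 4: v0=E2 v1=G2 downbeat m3
bar 5: v0=D3 v1=B3 downbeat M6
bar 6: v0=C3 v1=C4 downbeat P8
  -> R4 @ bar 1 tick 0 v(0, 1): B2/F3 TT untreated
  -> R7 @ bar 4 tick 0 v(1,): F3->G2 leap 10st
  -> R7 @ bar 5 tick 0 v(0,): E2->D3 leap 10st
  -> R1 @ bar 6 tick 0 v(0, 1): D3/D4 P8 -> C3/C4 P8 similar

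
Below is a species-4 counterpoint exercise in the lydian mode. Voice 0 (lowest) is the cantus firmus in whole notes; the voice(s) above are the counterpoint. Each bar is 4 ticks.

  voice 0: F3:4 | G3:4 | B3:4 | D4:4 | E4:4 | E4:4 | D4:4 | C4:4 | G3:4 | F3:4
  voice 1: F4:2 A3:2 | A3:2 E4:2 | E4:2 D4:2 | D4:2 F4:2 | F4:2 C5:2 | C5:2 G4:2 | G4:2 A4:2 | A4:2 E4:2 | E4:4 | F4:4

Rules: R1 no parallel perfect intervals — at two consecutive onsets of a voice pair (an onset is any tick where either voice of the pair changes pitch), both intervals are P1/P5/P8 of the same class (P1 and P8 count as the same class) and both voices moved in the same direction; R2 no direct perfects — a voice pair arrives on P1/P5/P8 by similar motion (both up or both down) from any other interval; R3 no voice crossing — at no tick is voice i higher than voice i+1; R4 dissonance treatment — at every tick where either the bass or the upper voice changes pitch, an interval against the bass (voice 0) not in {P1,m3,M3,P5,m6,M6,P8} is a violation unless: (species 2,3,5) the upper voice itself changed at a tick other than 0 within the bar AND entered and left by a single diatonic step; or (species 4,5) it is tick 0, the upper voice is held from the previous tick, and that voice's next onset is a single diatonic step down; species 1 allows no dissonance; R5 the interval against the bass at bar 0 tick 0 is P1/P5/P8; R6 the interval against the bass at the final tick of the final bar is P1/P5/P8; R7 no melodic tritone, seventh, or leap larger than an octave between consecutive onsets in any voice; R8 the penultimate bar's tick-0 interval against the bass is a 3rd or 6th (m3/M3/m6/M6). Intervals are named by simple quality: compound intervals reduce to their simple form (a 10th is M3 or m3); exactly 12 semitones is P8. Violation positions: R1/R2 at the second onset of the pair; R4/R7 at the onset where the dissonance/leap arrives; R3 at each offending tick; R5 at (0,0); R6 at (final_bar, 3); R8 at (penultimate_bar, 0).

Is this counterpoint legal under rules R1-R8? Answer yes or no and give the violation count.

bar 0: v0=F3 v1=F4 (P8)
bar 1: v0=G3 v1=A3 (M2)
bar 2: v0=B3 v1=E4 (P4)
bar 3: v0=D4 v1=D4 (P1)
bar 4: v0=E4 v1=F4 (m2)
bar 5: v0=E4 v1=C5 (m6)
bar 6: v0=D4 v1=G4 (P4)
bar 7: v0=C4 v1=A4 (M6)
bar 8: v0=G3 v1=E4 (M6)
bar 9: v0=F3 v1=F4 (P8)
  R4 @ bar1.0: G3/A3 M2 untreated
  R4 @ bar4.0: E4/F4 m2 untreated
  R4 @ bar6.0: D4/G4 P4 untreated

No (3 violations)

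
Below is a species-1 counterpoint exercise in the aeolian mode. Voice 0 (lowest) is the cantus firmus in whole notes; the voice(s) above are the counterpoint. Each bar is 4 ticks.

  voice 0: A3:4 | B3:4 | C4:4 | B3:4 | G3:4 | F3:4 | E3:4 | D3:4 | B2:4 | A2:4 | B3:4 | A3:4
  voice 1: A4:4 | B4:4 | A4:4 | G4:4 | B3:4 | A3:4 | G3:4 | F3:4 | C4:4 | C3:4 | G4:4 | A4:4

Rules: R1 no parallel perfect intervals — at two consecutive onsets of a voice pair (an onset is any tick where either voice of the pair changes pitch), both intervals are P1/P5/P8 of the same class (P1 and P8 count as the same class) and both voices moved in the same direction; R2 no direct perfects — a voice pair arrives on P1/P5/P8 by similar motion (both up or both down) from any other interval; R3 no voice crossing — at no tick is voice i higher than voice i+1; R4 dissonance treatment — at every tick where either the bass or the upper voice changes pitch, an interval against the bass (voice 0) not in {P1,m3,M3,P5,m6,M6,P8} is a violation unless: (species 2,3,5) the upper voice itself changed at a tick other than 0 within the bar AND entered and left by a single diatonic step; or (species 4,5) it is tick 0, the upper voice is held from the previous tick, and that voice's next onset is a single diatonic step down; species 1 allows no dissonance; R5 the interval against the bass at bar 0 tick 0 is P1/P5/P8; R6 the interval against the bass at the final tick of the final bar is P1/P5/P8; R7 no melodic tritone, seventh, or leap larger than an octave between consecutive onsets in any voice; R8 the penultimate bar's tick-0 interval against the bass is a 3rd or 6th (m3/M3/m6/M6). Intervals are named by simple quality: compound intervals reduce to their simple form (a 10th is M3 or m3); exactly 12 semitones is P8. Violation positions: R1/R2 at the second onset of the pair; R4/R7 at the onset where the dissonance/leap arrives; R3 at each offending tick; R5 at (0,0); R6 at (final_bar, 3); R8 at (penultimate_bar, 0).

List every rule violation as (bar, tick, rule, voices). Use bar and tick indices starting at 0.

bar 0: v0=A3 v1=A4 downbeat P8
bar 1: v0=B3 v1=B4 downbeat P8
bar 2: v0=C4 v1=A4 downbeat M6
bar 3: v0=B3 v1=G4 downbeat m6
bar 4: v0=G3 v1=B3 downbeat M3
bar 5: v0=F3 v1=A3 downbeat M3
bar 6: v0=E3 v1=G3 downbeat m3
bar 7: v0=D3 v1=F3 downbeat m3
bar 8: v0=B2 v1=C4 downbeat m2
bar 9: v0=A2 v1=C3 downbeat m3
bar 10: v0=B3 v1=G4 downbeat m6
bar 11: v0=A3 v1=A4 downbeat P8
  -> R1 @ bar 1 tick 0 v(0, 1): A3/A4 P8 -> B3/B4 P8 similar
  -> R4 @ bar 8 tick 0 v(0, 1): B2/C4 m2 untreated
  -> R7 @ bar 10 tick 0 v(0,): A2->B3 leap 14st
  -> R7 @ bar 10 tick 0 v(1,): C3->G4 leap 19st

(1, 0, R1, (0, 1))
(8, 0, R4, (0, 1))
(10, 0, R7, (0,))
(10, 0, R7, (1,))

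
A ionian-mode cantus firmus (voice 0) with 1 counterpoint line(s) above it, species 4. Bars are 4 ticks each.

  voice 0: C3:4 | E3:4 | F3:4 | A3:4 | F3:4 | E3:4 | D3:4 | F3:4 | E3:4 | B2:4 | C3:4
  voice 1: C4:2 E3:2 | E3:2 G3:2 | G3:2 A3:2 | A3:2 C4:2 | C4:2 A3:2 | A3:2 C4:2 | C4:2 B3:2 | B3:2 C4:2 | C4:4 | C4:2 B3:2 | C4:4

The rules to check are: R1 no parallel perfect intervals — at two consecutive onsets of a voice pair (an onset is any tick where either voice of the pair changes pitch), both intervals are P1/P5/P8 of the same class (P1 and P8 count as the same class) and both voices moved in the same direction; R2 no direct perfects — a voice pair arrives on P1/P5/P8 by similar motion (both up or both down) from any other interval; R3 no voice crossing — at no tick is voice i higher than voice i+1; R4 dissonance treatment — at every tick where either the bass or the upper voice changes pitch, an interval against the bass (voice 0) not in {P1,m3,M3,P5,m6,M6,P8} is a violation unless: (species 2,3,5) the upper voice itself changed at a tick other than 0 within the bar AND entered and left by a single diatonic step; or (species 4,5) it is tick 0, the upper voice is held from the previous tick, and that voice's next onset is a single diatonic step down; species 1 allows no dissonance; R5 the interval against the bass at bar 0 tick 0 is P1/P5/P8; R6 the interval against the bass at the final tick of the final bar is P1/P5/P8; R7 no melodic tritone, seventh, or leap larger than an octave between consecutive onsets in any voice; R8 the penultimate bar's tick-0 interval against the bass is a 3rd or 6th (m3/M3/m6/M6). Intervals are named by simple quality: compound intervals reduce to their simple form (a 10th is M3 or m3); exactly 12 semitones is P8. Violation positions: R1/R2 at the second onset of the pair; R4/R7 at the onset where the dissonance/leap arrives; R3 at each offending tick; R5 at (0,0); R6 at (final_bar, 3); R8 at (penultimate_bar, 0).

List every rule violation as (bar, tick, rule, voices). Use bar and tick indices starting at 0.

bar 0: v0=C3 v1=C4 downbeat P8
bar 1: v0=E3 v1=E3 downbeat P1
bar 2: v0=F3 v1=G3 downbeat M2
bar 3: v0=A3 v1=A3 downbeat P1
bar 4: v0=F3 v1=C4 downbeat P5
bar 5: v0=E3 v1=A3 downbeat P4
bar 6: v0=D3 v1=C4 downbeat m7
bar 7: v0=F3 v1=B3 downbeat TT
bar 8: v0=E3 v1=C4 downbeat m6
bar 9: v0=B2 v1=C4 downbeat m2
bar 10: v0=C3 v1=C4 downbeat P8
  -> R4 @ bar 2 tick 0 v(0, 1): F3/G3 M2 untreated
  -> R4 @ bar 5 tick 0 v(0, 1): E3/A3 P4 untreated
  -> R4 @ bar 7 tick 0 v(0, 1): F3/B3 TT untreated
  -> R8 @ bar 9 tick 0 v(0, 1): penult m2 not 3rd/6th
  -> R1 @ bar 10 tick 0 v(0, 1): B2/B3 P8 -> C3/C4 P8 similar

(2, 0, R4, (0, 1))
(5, 0, R4, (0, 1))
(7, 0, R4, (0, 1))
(9, 0, R8, (0, 1))
(10, 0, R1, (0, 1))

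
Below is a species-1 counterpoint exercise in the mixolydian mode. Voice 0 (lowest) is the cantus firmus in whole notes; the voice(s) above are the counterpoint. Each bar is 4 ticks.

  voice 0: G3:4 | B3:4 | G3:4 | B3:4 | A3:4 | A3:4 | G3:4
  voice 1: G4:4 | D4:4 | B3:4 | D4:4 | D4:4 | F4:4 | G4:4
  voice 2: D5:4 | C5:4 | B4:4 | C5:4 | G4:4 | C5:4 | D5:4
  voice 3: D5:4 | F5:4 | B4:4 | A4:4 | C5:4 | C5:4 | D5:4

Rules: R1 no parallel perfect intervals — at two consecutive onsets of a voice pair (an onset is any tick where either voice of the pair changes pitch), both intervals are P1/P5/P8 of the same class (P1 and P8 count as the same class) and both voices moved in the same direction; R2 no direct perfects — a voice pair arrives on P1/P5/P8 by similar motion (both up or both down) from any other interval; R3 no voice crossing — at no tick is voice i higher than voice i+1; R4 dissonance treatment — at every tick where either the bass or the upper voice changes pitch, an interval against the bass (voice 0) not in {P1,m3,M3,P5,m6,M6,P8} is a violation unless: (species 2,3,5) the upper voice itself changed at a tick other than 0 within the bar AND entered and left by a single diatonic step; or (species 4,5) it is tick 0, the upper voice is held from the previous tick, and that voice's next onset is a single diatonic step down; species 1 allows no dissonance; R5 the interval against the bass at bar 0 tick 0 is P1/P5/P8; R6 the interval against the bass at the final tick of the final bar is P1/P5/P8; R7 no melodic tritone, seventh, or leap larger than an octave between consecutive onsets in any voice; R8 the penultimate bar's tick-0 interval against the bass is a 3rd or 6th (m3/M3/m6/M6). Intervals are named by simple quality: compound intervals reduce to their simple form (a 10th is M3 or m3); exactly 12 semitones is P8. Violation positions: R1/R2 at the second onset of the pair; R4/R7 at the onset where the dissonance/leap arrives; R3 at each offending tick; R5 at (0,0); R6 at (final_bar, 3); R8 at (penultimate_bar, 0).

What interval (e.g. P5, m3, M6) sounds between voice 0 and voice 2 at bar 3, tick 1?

voice 0=B3 voice 2=C5 -> m2

m2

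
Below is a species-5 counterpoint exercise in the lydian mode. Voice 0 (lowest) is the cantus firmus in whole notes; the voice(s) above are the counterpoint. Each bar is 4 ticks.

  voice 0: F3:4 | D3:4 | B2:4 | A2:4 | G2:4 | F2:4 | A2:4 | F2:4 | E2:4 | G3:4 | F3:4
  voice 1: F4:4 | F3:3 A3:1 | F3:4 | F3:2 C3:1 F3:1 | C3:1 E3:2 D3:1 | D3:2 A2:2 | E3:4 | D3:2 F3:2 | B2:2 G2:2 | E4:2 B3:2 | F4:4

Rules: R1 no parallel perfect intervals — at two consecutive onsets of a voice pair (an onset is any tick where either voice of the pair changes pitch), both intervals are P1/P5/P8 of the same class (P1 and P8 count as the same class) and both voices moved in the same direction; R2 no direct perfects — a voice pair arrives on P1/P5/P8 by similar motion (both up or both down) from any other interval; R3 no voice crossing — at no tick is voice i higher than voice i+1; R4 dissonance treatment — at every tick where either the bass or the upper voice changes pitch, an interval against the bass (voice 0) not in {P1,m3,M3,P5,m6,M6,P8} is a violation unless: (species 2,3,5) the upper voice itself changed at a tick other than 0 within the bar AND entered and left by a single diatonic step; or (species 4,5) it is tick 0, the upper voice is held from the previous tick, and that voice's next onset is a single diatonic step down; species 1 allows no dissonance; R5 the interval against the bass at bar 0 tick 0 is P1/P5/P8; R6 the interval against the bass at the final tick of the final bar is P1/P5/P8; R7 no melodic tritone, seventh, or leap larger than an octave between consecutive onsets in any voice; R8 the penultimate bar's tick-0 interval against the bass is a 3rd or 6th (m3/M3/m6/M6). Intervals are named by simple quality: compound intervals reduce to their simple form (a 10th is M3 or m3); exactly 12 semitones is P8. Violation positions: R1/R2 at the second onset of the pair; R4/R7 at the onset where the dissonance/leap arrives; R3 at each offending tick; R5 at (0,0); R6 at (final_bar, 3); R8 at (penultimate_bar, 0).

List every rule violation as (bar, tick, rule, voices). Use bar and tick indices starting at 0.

(2, 0, R4, (0, 1))
(4, 0, R4, (0, 1))
(6, 0, R2, (0, 1))
(8, 0, R2, (0, 1))
(8, 0, R7, (1,))
(9, 0, R7, (0,))
(9, 0, R7, (1,))
(10, 0, R7, (1,))

bar 0: v0=F3 v1=F4 downbeat P8
bar 1: v0=D3 v1=F3 downbeat m3
bar 2: v0=B2 v1=F3 downbeat TT
bar 3: v0=A2 v1=F3 downbeat m6
bar 4: v0=G2 v1=C3 downbeat P4
bar 5: v0=F2 v1=D3 downbeat M6
bar 6: v0=A2 v1=E3 downbeat P5
bar 7: v0=F2 v1=D3 downbeat M6
bar 8: v0=E2 v1=B2 downbeat P5
bar 9: v0=G3 v1=E4 downbeat M6
bar 10: v0=F3 v1=F4 downbeat P8
  -> R4 @ bar 2 tick 0 v(0, 1): B2/F3 TT untreated
  -> R4 @ bar 4 tick 0 v(0, 1): G2/C3 P4 untreated
  -> R2 @ bar 6 tick 0 v(0, 1): F2/A2 M3 -> A2/E3 P5 similar
  -> R2 @ bar 8 tick 0 v(0, 1): F2/F3 P8 -> E2/B2 P5 similar
  -> R7 @ bar 8 tick 0 v(1,): F3->B2 leap 6st
  -> R7 @ bar 9 tick 0 v(0,): E2->G3 leap 15st
  -> R7 @ bar 9 tick 0 v(1,): G2->E4 leap 21st
  -> R7 @ bar 10 tick 0 v(1,): B3->F4 leap 6st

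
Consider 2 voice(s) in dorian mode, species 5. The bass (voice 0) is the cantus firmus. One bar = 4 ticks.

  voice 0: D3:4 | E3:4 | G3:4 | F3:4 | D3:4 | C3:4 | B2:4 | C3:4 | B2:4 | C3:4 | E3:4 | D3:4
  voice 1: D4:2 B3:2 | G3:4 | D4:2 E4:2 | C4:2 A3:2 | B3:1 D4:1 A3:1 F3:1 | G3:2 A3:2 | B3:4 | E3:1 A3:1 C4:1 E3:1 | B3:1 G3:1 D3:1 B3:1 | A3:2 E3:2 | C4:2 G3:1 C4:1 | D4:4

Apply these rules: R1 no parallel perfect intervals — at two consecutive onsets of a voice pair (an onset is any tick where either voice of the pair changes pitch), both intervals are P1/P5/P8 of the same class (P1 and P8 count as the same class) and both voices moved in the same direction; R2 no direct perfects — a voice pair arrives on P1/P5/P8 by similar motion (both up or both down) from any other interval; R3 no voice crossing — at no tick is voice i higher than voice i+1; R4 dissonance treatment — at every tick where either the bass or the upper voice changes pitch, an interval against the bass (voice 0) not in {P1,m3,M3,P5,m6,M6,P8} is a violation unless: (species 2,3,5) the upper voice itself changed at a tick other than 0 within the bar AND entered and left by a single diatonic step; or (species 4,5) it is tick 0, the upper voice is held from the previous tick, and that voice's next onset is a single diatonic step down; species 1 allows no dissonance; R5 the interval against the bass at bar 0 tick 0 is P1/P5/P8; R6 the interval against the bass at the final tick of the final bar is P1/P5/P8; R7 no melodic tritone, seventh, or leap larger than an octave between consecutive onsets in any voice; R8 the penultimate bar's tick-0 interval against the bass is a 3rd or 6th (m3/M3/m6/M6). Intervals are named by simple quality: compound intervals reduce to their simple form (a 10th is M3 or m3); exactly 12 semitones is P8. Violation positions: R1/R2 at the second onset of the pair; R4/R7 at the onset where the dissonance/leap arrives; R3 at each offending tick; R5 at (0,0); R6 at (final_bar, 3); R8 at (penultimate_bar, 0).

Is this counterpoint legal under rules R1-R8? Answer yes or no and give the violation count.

No (2 violations)

bar 0: v0=D3 v1=D4 (P8)
bar 1: v0=E3 v1=G3 (m3)
bar 2: v0=G3 v1=D4 (P5)
bar 3: v0=F3 v1=C4 (P5)
bar 4: v0=D3 v1=B3 (M6)
bar 5: v0=C3 v1=G3 (P5)
bar 6: v0=B2 v1=B3 (P8)
bar 7: v0=C3 v1=E3 (M3)
bar 8: v0=B2 v1=B3 (P8)
bar 9: v0=C3 v1=A3 (M6)
bar 10: v0=E3 v1=C4 (m6)
bar 11: v0=D3 v1=D4 (P8)
  R2 @ bar2.0: E3/G3 m3 -> G3/D4 P5 similar
  R2 @ bar3.0: G3/E4 M6 -> F3/C4 P5 similar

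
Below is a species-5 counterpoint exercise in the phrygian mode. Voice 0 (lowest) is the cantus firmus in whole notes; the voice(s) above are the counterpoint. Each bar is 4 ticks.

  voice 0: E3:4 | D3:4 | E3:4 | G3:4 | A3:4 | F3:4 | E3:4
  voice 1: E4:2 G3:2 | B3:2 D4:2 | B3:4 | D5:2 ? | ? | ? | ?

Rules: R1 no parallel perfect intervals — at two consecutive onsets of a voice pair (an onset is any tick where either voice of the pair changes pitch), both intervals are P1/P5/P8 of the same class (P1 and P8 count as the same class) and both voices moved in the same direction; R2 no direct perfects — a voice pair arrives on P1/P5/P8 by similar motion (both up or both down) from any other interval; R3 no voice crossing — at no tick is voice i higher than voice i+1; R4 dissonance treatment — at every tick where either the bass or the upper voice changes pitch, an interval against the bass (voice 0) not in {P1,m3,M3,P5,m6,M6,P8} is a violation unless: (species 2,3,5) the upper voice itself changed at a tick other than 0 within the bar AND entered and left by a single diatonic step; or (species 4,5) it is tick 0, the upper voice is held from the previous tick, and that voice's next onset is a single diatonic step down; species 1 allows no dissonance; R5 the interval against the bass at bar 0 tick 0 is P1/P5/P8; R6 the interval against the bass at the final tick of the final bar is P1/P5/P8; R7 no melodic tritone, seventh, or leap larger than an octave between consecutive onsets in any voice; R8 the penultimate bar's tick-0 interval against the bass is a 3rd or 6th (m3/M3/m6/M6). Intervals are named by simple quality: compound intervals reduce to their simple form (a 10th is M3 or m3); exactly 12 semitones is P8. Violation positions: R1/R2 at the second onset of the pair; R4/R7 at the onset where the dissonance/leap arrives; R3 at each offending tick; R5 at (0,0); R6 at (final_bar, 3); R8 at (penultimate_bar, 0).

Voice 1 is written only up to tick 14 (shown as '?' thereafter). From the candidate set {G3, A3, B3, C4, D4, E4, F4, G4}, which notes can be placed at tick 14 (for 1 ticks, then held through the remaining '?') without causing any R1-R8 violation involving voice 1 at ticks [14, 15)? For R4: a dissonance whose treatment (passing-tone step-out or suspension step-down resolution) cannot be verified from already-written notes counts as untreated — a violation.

{D4, G4}

G3: violates R7
A3: violates R4,R7
B3: violates R7
C4: violates R4,R7
D4: legal
E4: violates R7
F4: violates R4
G4: legal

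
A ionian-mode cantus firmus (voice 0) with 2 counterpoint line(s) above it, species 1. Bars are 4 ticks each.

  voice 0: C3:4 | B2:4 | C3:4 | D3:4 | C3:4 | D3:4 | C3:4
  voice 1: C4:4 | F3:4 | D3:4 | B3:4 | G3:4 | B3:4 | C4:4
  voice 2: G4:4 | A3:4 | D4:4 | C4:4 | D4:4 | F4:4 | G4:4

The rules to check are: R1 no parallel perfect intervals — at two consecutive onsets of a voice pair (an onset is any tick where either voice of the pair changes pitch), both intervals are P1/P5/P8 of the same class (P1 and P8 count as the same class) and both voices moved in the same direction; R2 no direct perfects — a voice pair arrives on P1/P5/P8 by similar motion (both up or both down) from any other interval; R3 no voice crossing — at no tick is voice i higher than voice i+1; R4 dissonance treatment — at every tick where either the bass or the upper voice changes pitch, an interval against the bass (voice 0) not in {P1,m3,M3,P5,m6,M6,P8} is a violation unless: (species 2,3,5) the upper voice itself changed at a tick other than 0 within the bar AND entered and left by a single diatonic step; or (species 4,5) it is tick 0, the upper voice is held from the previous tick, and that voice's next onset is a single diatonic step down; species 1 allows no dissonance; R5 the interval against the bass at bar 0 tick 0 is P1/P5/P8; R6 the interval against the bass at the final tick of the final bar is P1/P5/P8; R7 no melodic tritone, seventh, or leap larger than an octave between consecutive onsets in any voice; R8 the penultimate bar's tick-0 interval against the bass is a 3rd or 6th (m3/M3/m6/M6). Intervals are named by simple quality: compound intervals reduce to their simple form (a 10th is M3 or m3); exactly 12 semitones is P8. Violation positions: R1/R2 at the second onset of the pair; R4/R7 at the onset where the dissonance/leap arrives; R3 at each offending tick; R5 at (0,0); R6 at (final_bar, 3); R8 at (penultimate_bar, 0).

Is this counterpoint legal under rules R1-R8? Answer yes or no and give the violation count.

bar 0: v0=C3 v1=C4 v2=G4 (P5)
bar 1: v0=B2 v1=F3 v2=A3 (m7)
bar 2: v0=C3 v1=D3 v2=D4 (M2)
bar 3: v0=D3 v1=B3 v2=C4 (m7)
bar 4: v0=C3 v1=G3 v2=D4 (M2)
bar 5: v0=D3 v1=B3 v2=F4 (m3)
bar 6: v0=C3 v1=C4 v2=G4 (P5)
  R4 @ bar1.0: B2/F3 TT untreated
  R4 @ bar1.0: B2/A3 m7 untreated
  R7 @ bar1.0: G4->A3 leap 10st
  R4 @ bar2.0: C3/D3 M2 untreated
  R4 @ bar2.0: C3/D4 M2 untreated
  R4 @ bar3.0: D3/C4 m7 untreated
  R2 @ bar4.0: D3/B3 M6 -> C3/G3 P5 similar
  R4 @ bar4.0: C3/D4 M2 untreated
  R2 @ bar6.0: B3/F4 TT -> C4/G4 P5 similar

No (9 violations)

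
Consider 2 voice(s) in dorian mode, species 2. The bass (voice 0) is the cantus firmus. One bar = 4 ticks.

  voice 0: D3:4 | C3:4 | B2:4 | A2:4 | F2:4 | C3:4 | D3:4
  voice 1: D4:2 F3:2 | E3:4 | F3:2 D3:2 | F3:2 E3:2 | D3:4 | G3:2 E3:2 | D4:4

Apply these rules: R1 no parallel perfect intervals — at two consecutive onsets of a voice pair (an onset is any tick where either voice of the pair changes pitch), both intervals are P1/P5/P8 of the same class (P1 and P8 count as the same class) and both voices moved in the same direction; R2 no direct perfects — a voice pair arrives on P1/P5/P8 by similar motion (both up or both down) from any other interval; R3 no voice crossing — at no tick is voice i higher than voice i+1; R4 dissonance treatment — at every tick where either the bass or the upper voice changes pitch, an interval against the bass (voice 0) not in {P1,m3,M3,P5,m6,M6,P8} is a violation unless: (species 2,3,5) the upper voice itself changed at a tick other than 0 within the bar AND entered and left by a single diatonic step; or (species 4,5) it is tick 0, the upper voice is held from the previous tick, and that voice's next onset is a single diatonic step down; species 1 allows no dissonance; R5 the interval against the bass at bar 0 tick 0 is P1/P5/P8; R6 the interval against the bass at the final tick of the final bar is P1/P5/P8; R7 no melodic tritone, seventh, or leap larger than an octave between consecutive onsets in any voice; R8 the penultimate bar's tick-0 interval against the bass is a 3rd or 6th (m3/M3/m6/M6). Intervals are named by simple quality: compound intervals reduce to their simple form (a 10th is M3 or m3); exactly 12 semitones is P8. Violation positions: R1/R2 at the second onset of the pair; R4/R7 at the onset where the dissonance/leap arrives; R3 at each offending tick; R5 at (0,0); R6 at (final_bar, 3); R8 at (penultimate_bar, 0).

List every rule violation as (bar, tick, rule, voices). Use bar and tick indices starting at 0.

(2, 0, R4, (0, 1))
(5, 0, R2, (0, 1))
(5, 0, R8, (0, 1))
(6, 0, R2, (0, 1))
(6, 0, R7, (1,))

bar 0: v0=D3 v1=D4 downbeat P8
bar 1: v0=C3 v1=E3 downbeat M3
bar 2: v0=B2 v1=F3 downbeat TT
bar 3: v0=A2 v1=F3 downbeat m6
bar 4: v0=F2 v1=D3 downbeat M6
bar 5: v0=C3 v1=G3 downbeat P5
bar 6: v0=D3 v1=D4 downbeat P8
  -> R4 @ bar 2 tick 0 v(0, 1): B2/F3 TT untreated
  -> R2 @ bar 5 tick 0 v(0, 1): F2/D3 M6 -> C3/G3 P5 similar
  -> R8 @ bar 5 tick 0 v(0, 1): penult P5 not 3rd/6th
  -> R2 @ bar 6 tick 0 v(0, 1): C3/E3 M3 -> D3/D4 P8 similar
  -> R7 @ bar 6 tick 0 v(1,): E3->D4 leap 10st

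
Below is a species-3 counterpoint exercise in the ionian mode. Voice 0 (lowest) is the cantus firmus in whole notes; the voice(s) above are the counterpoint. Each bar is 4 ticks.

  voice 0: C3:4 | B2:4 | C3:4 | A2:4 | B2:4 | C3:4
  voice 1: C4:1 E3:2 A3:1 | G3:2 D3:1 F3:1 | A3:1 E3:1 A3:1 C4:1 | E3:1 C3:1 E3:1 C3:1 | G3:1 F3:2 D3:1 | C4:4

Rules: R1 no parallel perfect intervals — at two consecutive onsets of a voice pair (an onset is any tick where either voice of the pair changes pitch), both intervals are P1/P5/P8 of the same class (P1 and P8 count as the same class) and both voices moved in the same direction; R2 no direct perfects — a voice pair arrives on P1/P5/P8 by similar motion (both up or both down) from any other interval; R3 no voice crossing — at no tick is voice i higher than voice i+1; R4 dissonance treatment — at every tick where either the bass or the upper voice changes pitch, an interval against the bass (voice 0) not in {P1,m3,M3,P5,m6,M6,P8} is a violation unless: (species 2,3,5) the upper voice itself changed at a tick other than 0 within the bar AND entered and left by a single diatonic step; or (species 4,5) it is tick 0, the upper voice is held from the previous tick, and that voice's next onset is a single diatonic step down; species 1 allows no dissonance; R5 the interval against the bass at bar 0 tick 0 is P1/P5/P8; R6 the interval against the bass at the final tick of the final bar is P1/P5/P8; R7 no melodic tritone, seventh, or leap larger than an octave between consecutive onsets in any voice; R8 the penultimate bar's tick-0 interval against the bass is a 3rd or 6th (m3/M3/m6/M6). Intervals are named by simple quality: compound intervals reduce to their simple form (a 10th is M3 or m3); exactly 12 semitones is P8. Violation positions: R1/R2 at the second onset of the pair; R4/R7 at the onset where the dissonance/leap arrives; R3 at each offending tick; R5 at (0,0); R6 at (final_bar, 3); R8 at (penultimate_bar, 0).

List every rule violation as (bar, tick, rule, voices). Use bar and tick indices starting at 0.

bar 0: v0=C3 v1=C4 downbeat P8
bar 1: v0=B2 v1=G3 downbeat m6
bar 2: v0=C3 v1=A3 downbeat M6
bar 3: v0=A2 v1=E3 downbeat P5
bar 4: v0=B2 v1=G3 downbeat m6
bar 5: v0=C3 v1=C4 downbeat P8
  -> R4 @ bar 1 tick 3 v(0, 1): B2/F3 TT untreated
  -> R2 @ bar 3 tick 0 v(0, 1): C3/C4 P8 -> A2/E3 P5 similar
  -> R4 @ bar 4 tick 1 v(0, 1): B2/F3 TT untreated
  -> R2 @ bar 5 tick 0 v(0, 1): B2/D3 m3 -> C3/C4 P8 similar
  -> R7 @ bar 5 tick 0 v(1,): D3->C4 leap 10st

(1, 3, R4, (0, 1))
(3, 0, R2, (0, 1))
(4, 1, R4, (0, 1))
(5, 0, R2, (0, 1))
(5, 0, R7, (1,))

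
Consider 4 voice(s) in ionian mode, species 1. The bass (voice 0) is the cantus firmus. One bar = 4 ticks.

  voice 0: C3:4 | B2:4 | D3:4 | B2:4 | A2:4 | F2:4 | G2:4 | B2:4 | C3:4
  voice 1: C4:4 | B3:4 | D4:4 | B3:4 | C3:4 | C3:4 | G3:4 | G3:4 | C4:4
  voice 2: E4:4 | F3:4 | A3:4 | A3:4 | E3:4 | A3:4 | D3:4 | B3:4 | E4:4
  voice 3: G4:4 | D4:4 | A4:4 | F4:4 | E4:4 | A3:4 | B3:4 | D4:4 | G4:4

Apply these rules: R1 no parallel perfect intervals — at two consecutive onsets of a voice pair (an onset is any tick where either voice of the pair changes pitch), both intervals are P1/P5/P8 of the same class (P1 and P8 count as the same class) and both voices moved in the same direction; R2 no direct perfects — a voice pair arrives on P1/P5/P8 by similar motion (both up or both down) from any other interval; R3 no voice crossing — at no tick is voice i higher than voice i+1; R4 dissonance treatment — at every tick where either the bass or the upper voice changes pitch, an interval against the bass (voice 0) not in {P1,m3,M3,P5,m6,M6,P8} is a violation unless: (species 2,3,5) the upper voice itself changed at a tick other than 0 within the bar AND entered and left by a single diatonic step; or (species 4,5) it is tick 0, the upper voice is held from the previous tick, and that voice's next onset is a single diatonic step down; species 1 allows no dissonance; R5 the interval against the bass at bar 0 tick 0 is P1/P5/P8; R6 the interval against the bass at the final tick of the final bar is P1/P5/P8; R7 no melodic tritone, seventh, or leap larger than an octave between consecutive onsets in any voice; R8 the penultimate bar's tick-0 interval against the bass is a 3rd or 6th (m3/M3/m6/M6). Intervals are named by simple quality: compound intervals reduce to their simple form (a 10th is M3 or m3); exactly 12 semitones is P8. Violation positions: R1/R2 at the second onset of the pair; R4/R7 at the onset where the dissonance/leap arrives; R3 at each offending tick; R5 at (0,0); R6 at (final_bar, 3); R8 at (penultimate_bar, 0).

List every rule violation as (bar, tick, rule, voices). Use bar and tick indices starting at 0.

(0, 0, R5, (0, 2))
(1, 0, R1, (0, 1))
(1, 0, R3, (1, 2))
(1, 0, R4, (0, 2))
(1, 0, R7, (2,))
(1, 1, R3, (1, 2))
(1, 2, R3, (1, 2))
(1, 3, R3, (1, 2))
(2, 0, R1, (0, 1))
(2, 0, R2, (0, 2))
(2, 0, R2, (0, 3))
(2, 0, R2, (1, 3))
(2, 0, R2, (2, 3))
(2, 0, R3, (1, 2))
(2, 1, R3, (1, 2))
(2, 2, R3, (1, 2))
(2, 3, R3, (1, 2))
(3, 0, R1, (0, 1))
(3, 0, R3, (1, 2))
(3, 0, R4, (0, 2))
(3, 0, R4, (0, 3))
(3, 1, R3, (1, 2))
(3, 2, R3, (1, 2))
(3, 3, R3, (1, 2))
(4, 0, R2, (0, 2))
(4, 0, R2, (0, 3))
(4, 0, R2, (2, 3))
(4, 0, R7, (1,))
(6, 0, R2, (0, 1))
(6, 0, R3, (1, 2))
(6, 1, R3, (1, 2))
(6, 2, R3, (1, 2))
(6, 3, R3, (1, 2))
(7, 0, R2, (0, 2))
(7, 0, R8, (0, 2))
(8, 0, R1, (1, 3))
(8, 0, R2, (0, 1))
(8, 0, R2, (0, 3))
(8, 3, R6, (0, 2))

bar 0: v0=C3 v1=C4 v2=E4 v3=G4 downbeat P5
bar 1: v0=B2 v1=B3 v2=F3 v3=D4 downbeat m3
bar 2: v0=D3 v1=D4 v2=A3 v3=A4 downbeat P5
bar 3: v0=B2 v1=B3 v2=A3 v3=F4 downbeat TT
bar 4: v0=A2 v1=C3 v2=E3 v3=E4 downbeat P5
bar 5: v0=F2 v1=C3 v2=A3 v3=A3 downbeat M3
bar 6: v0=G2 v1=G3 v2=D3 v3=B3 downbeat M3
bar 7: v0=B2 v1=G3 v2=B3 v3=D4 downbeat m3
bar 8: v0=C3 v1=C4 v2=E4 v3=G4 downbeat P5
  -> R5 @ bar 0 tick 0 v(0, 2): opens on M3
  -> R1 @ bar 1 tick 0 v(0, 1): C3/C4 P8 -> B2/B3 P8 similar
  -> R3 @ bar 1 tick 0 v(1, 2): B3 above F3
  -> R4 @ bar 1 tick 0 v(0, 2): B2/F3 TT untreated
  -> R7 @ bar 1 tick 0 v(2,): E4->F3 leap 11st
  -> R3 @ bar 1 tick 1 v(1, 2): B3 above F3
  -> R3 @ bar 1 tick 2 v(1, 2): B3 above F3
  -> R3 @ bar 1 tick 3 v(1, 2): B3 above F3
  -> R1 @ bar 2 tick 0 v(0, 1): B2/B3 P8 -> D3/D4 P8 similar
  -> R2 @ bar 2 tick 0 v(0, 2): B2/F3 TT -> D3/A3 P5 similar
  -> R2 @ bar 2 tick 0 v(0, 3): B2/D4 m3 -> D3/A4 P5 similar
  -> R2 @ bar 2 tick 0 v(1, 3): B3/D4 m3 -> D4/A4 P5 similar
  -> R2 @ bar 2 tick 0 v(2, 3): F3/D4 M6 -> A3/A4 P8 similar
  -> R3 @ bar 2 tick 0 v(1, 2): D4 above A3
  -> R3 @ bar 2 tick 1 v(1, 2): D4 above A3
  -> R3 @ bar 2 tick 2 v(1, 2): D4 above A3
  -> R3 @ bar 2 tick 3 v(1, 2): D4 above A3
  -> R1 @ bar 3 tick 0 v(0, 1): D3/D4 P8 -> B2/B3 P8 similar
  -> R3 @ bar 3 tick 0 v(1, 2): B3 above A3
  -> R4 @ bar 3 tick 0 v(0, 2): B2/A3 m7 untreated
  -> R4 @ bar 3 tick 0 v(0, 3): B2/F4 TT untreated
  -> R3 @ bar 3 tick 1 v(1, 2): B3 above A3
  -> R3 @ bar 3 tick 2 v(1, 2): B3 above A3
  -> R3 @ bar 3 tick 3 v(1, 2): B3 above A3
  -> R2 @ bar 4 tick 0 v(0, 2): B2/A3 m7 -> A2/E3 P5 similar
  -> R2 @ bar 4 tick 0 v(0, 3): B2/F4 TT -> A2/E4 P5 similar
  -> R2 @ bar 4 tick 0 v(2, 3): A3/F4 m6 -> E3/E4 P8 similar
  -> R7 @ bar 4 tick 0 v(1,): B3->C3 leap 11st
  -> R2 @ bar 6 tick 0 v(0, 1): F2/C3 P5 -> G2/G3 P8 similar
  -> R3 @ bar 6 tick 0 v(1, 2): G3 above D3
  -> R3 @ bar 6 tick 1 v(1, 2): G3 above D3
  -> R3 @ bar 6 tick 2 v(1, 2): G3 above D3
  -> R3 @ bar 6 tick 3 v(1, 2): G3 above D3
  -> R2 @ bar 7 tick 0 v(0, 2): G2/D3 P5 -> B2/B3 P8 similar
  -> R8 @ bar 7 tick 0 v(0, 2): penult P8 not 3rd/6th
  -> R1 @ bar 8 tick 0 v(1, 3): G3/D4 P5 -> C4/G4 P5 similar
  -> R2 @ bar 8 tick 0 v(0, 1): B2/G3 m6 -> C3/C4 P8 similar
  -> R2 @ bar 8 tick 0 v(0, 3): B2/D4 m3 -> C3/G4 P5 similar
  -> R6 @ bar 8 tick 3 v(0, 2): closes on M3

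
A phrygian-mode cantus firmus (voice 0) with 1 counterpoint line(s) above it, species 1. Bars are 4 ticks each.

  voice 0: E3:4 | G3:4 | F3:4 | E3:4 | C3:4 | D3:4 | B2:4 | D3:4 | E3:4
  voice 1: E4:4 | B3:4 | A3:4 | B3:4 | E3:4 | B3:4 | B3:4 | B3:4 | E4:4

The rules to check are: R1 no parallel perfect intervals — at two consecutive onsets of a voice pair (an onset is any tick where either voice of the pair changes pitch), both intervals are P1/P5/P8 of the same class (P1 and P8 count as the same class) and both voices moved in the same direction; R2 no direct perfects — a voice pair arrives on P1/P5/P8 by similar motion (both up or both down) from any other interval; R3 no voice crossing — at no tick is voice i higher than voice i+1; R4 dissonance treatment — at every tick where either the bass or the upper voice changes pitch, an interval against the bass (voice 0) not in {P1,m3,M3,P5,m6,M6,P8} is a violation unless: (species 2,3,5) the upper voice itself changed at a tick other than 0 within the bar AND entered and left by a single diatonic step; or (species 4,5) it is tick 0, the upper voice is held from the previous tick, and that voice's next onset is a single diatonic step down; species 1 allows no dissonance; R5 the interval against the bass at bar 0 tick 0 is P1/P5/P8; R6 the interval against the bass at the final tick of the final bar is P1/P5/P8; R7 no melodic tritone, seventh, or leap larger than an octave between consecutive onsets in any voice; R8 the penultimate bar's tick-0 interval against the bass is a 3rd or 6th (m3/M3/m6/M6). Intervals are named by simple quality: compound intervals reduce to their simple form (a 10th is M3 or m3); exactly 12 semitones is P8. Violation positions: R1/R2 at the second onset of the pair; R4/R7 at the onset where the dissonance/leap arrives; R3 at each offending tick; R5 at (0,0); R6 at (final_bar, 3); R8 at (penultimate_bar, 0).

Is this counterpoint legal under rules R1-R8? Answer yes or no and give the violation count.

No (1 violations)

bar 0: v0=E3 v1=E4 (P8)
bar 1: v0=G3 v1=B3 (M3)
bar 2: v0=F3 v1=A3 (M3)
bar 3: v0=E3 v1=B3 (P5)
bar 4: v0=C3 v1=E3 (M3)
bar 5: v0=D3 v1=B3 (M6)
bar 6: v0=B2 v1=B3 (P8)
bar 7: v0=D3 v1=B3 (M6)
bar 8: v0=E3 v1=E4 (P8)
  R2 @ bar8.0: D3/B3 M6 -> E3/E4 P8 similar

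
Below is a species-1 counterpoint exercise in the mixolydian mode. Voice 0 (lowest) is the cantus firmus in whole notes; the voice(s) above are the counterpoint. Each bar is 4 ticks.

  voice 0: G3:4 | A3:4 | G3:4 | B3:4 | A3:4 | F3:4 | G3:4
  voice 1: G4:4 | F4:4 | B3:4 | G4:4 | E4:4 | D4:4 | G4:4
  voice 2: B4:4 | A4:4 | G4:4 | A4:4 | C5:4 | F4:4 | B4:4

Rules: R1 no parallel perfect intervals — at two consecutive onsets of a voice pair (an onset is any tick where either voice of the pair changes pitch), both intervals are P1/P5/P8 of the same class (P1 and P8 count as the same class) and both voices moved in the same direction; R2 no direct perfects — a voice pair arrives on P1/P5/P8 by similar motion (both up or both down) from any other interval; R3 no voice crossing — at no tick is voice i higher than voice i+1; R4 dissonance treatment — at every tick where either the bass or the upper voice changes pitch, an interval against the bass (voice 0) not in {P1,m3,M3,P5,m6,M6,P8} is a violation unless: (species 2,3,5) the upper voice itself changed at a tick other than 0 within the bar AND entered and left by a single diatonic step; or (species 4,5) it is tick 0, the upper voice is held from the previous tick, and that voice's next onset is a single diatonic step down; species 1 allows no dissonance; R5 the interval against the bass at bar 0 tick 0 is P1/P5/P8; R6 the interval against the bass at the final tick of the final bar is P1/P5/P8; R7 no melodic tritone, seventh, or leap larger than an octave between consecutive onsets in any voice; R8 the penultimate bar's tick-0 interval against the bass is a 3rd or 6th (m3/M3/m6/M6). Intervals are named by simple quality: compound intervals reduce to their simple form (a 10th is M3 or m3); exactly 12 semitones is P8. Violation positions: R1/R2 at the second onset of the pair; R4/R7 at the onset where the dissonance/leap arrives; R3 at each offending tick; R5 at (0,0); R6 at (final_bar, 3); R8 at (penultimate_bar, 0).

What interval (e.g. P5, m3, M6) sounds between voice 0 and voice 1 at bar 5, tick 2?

voice 0=F3 voice 1=D4 -> M6

M6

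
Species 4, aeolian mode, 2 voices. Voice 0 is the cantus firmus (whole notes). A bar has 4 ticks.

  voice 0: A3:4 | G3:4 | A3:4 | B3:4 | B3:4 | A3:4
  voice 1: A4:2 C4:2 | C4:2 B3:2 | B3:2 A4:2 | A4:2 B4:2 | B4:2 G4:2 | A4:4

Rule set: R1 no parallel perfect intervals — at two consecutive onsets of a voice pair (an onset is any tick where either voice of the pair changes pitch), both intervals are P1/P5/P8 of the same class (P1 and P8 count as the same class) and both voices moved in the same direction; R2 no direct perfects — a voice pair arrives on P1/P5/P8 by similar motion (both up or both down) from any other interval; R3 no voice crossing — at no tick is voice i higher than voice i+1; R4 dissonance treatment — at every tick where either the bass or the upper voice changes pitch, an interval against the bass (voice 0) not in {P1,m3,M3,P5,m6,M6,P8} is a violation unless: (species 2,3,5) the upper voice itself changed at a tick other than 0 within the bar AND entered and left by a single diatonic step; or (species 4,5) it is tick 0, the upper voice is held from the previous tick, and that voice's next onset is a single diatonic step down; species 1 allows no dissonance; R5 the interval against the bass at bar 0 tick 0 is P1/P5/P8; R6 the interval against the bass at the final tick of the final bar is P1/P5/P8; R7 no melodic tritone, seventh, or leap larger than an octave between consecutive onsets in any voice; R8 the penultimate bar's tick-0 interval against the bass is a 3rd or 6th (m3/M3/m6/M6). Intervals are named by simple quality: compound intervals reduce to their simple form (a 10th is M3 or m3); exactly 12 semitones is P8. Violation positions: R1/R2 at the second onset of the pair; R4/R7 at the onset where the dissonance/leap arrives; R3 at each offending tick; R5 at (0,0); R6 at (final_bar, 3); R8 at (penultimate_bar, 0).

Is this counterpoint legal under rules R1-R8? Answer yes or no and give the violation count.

bar 0: v0=A3 v1=A4 (P8)
bar 1: v0=G3 v1=C4 (P4)
bar 2: v0=A3 v1=B3 (M2)
bar 3: v0=B3 v1=A4 (m7)
bar 4: v0=B3 v1=B4 (P8)
bar 5: v0=A3 v1=A4 (P8)
  R4 @ bar2.0: A3/B3 M2 untreated
  R7 @ bar2.2: B3->A4 leap 10st
  R4 @ bar3.0: B3/A4 m7 untreated
  R8 @ bar4.0: penult P8 not 3rd/6th

No (4 violations)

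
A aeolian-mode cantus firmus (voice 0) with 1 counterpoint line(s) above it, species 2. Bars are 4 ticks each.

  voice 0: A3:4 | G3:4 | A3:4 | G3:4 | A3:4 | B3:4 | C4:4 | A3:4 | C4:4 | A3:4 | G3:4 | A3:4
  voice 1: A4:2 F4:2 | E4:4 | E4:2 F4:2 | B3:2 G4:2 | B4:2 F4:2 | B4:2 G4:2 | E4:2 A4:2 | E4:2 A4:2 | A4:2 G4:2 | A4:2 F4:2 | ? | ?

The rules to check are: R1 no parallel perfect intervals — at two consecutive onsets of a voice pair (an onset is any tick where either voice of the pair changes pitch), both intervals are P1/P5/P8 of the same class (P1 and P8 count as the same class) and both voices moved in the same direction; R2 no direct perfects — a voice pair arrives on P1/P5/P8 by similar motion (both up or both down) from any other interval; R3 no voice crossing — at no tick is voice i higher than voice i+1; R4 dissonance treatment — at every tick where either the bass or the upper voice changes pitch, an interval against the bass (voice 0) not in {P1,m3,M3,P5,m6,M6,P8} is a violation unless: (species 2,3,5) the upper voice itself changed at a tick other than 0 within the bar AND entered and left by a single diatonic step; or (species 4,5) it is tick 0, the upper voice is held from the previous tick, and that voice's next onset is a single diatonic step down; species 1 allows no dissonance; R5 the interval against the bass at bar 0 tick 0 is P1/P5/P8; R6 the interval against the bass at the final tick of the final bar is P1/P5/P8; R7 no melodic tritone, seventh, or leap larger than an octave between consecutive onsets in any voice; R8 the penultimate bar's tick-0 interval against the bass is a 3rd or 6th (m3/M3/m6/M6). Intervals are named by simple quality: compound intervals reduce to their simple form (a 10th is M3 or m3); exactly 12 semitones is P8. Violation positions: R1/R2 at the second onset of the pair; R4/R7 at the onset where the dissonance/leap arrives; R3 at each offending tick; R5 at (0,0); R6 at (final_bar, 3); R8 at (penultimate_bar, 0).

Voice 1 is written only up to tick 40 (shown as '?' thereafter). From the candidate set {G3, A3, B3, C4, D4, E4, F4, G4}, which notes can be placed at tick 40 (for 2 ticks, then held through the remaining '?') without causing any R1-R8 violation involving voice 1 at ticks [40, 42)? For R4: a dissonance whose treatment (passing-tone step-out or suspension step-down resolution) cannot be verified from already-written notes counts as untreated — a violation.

{E4}

G3: violates R2,R7,R8
A3: violates R4,R8
B3: violates R7
C4: violates R4,R8
D4: violates R2,R8
E4: legal
F4: violates R4,R8
G4: violates R8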